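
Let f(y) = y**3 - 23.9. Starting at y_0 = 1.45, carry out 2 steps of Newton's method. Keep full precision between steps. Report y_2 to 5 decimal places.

Newton update: y ← y − f(y)/f'(y).
f'(y) = 3y**2
y_0 = 1.450000: f = -20.851375, f' = 6.307500 → y_1 = 1.450000 - (-20.851375)/(6.307500) = 4.755807
y_1 = 4.755807: f = 83.665389, f' = 67.853089 → y_2 = 4.755807 - (83.665389)/(67.853089) = 3.522769

3.52277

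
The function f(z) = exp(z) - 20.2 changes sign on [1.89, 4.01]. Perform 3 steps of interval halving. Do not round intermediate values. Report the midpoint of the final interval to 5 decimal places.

f(1.890000) = -13.580631, f(4.010000) = 34.946871 (opposite signs)
step 1: m = 2.950000, f(m) = -1.094046 < 0 → root in [2.950000, 4.010000]
step 2: m = 3.480000, f(m) = 12.259722 > 0 → root in [2.950000, 3.480000]
step 3: m = 3.215000, f(m) = 4.703292 > 0 → root in [2.950000, 3.215000]
Midpoint of [2.950000, 3.215000] = 3.082500

3.08250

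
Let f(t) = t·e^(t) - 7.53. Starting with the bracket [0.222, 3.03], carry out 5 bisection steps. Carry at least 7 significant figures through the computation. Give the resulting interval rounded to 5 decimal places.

f(0.222000) = -7.252817, f(3.030000) = 55.182615 (opposite signs)
step 1: m = 1.626000, f(m) = 0.735771 > 0 → root in [0.222000, 1.626000]
step 2: m = 0.924000, f(m) = -5.202123 < 0 → root in [0.924000, 1.626000]
step 3: m = 1.275000, f(m) = -2.967156 < 0 → root in [1.275000, 1.626000]
step 4: m = 1.450500, f(m) = -1.343260 < 0 → root in [1.450500, 1.626000]
step 5: m = 1.538250, f(m) = -0.367240 < 0 → root in [1.538250, 1.626000]

[1.53825, 1.62600]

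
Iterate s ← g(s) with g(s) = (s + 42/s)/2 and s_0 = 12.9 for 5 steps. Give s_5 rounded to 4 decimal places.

s_1 = g(12.900000) = 8.077907
s_2 = g(8.077907) = 6.638637
s_3 = g(6.638637) = 6.482618
s_4 = g(6.482618) = 6.480741
s_5 = g(6.480741) = 6.480741

6.4807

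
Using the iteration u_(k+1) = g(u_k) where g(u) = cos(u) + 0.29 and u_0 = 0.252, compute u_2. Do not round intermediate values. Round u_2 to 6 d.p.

0.597325

u_1 = g(0.252000) = 1.258416
u_2 = g(1.258416) = 0.597325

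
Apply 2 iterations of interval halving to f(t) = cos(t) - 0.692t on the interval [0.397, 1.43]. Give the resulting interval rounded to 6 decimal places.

f(0.397000) = 0.647501, f(1.430000) = -0.849228 (opposite signs)
step 1: m = 0.913500, f(m) = -0.021163 < 0 → root in [0.397000, 0.913500]
step 2: m = 0.655250, f(m) = 0.339463 > 0 → root in [0.655250, 0.913500]

[0.655250, 0.913500]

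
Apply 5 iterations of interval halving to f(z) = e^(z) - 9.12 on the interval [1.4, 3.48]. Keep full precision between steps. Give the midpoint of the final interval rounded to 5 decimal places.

2.21250

f(1.400000) = -5.064800, f(3.480000) = 23.339722 (opposite signs)
step 1: m = 2.440000, f(m) = 2.353041 > 0 → root in [1.400000, 2.440000]
step 2: m = 1.920000, f(m) = -2.299042 < 0 → root in [1.920000, 2.440000]
step 3: m = 2.180000, f(m) = -0.273694 < 0 → root in [2.180000, 2.440000]
step 4: m = 2.310000, f(m) = 0.954425 > 0 → root in [2.180000, 2.310000]
step 5: m = 2.245000, f(m) = 0.320416 > 0 → root in [2.180000, 2.245000]
Midpoint of [2.180000, 2.245000] = 2.212500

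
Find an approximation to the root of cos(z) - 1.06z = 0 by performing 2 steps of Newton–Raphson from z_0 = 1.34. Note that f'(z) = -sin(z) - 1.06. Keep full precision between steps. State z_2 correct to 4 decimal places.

0.7137

z_0 = 1.340000: f = -1.191647, f' = -2.033485 → z_1 = 1.340000 - (-1.191647)/(-2.033485) = 0.753988
z_1 = 0.753988: f = -0.070262, f' = -1.744551 → z_2 = 0.753988 - (-0.070262)/(-1.744551) = 0.713713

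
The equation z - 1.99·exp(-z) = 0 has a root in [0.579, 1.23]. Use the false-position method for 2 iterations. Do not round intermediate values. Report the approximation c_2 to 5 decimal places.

f(0.579000) = -0.536313, f(1.230000) = 0.648338
step 1: c = 0.873719, f(c) = 0.043101 > 0 → new bracket [0.579000, 0.873719]
step 2: c = 0.851796, f(c) = 0.002767 > 0 → new bracket [0.579000, 0.851796]

0.85180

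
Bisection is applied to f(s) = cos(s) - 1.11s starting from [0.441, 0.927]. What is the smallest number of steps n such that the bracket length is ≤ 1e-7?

23

Initial width b − a = 0.927 − 0.441 = 0.486000.
After n steps the width is (b−a)/2^n; need (b−a)/2^n ≤ 1e-7.
So n ≥ log₂(0.486000/1e-7) = log₂(4860000.0000) ≈ 22.2125.
Hence n = 23.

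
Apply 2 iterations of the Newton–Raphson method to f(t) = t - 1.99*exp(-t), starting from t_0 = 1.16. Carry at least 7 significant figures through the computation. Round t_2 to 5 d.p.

f'(t) = 1 + 1.99*exp(-t)
t_0 = 1.160000: f = 0.536163, f' = 1.623837 → t_1 = 1.160000 - (0.536163)/(1.623837) = 0.829818
t_1 = 0.829818: f = -0.038079, f' = 1.867896 → t_2 = 0.829818 - (-0.038079)/(1.867896) = 0.850204

0.85020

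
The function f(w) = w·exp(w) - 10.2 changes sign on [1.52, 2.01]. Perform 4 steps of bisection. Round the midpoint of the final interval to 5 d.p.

f(1.520000) = -3.250218, f(2.010000) = 4.801268 (opposite signs)
step 1: m = 1.765000, f(m) = 0.110375 > 0 → root in [1.520000, 1.765000]
step 2: m = 1.642500, f(m) = -1.711439 < 0 → root in [1.642500, 1.765000]
step 3: m = 1.703750, f(m) = -0.838723 < 0 → root in [1.703750, 1.765000]
step 4: m = 1.734375, f(m) = -0.374096 < 0 → root in [1.734375, 1.765000]
Midpoint of [1.734375, 1.765000] = 1.749687

1.74969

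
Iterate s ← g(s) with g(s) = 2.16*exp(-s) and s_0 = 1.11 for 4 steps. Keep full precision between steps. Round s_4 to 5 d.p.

s_1 = g(1.110000) = 0.711847
s_2 = g(0.711847) = 1.059991
s_3 = g(1.059991) = 0.748351
s_4 = g(0.748351) = 1.021996

1.02200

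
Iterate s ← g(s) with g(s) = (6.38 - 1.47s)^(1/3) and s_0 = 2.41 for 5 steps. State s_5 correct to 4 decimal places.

s_1 = g(2.410000) = 1.415691
s_2 = g(1.415691) = 1.625999
s_3 = g(1.625999) = 1.586048
s_4 = g(1.586048) = 1.593792
s_5 = g(1.593792) = 1.592297

1.5923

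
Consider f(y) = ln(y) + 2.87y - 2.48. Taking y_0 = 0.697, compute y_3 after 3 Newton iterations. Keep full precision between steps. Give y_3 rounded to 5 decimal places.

f'(y) = 1/y + 2.87
y_0 = 0.697000: f = -0.840580, f' = 4.304720 → y_1 = 0.697000 - (-0.840580)/(4.304720) = 0.892269
y_1 = 0.892269: f = -0.033174, f' = 3.990738 → y_2 = 0.892269 - (-0.033174)/(3.990738) = 0.900582
y_2 = 0.900582: f = -0.000043, f' = 3.980393 → y_3 = 0.900582 - (-0.000043)/(3.980393) = 0.900593

0.90059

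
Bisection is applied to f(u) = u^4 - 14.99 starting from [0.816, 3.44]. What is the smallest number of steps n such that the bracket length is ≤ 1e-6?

Initial width b − a = 3.44 − 0.816 = 2.624000.
After n steps the width is (b−a)/2^n; need (b−a)/2^n ≤ 1e-6.
So n ≥ log₂(2.624000/1e-6) = log₂(2624000.0000) ≈ 21.3233.
Hence n = 22.

22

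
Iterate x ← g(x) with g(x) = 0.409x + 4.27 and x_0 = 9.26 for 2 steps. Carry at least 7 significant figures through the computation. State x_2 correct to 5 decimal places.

7.56545

x_1 = g(9.260000) = 8.057340
x_2 = g(8.057340) = 7.565452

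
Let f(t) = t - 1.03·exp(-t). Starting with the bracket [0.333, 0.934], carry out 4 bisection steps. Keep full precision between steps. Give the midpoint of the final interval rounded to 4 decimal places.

f(0.333000) = -0.405273, f(0.934000) = 0.529232 (opposite signs)
step 1: m = 0.633500, f(m) = 0.086847 > 0 → root in [0.333000, 0.633500]
step 2: m = 0.483250, f(m) = -0.152029 < 0 → root in [0.483250, 0.633500]
step 3: m = 0.558375, f(m) = -0.030927 < 0 → root in [0.558375, 0.633500]
step 4: m = 0.595938, f(m) = 0.028360 > 0 → root in [0.558375, 0.595938]
Midpoint of [0.558375, 0.595938] = 0.577156

0.5772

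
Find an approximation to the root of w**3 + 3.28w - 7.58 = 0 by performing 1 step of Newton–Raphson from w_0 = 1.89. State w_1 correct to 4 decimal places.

1.5063

f'(w) = 3w**2 + 3.28
w_0 = 1.890000: f = 5.370469, f' = 13.996300 → w_1 = 1.890000 - (5.370469)/(13.996300) = 1.506294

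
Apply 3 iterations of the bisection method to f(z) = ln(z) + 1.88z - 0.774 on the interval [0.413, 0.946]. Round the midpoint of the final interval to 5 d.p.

0.64619

f(0.413000) = -0.881868, f(0.946000) = 0.948967 (opposite signs)
step 1: m = 0.679500, f(m) = 0.117062 > 0 → root in [0.413000, 0.679500]
step 2: m = 0.546250, f(m) = -0.351729 < 0 → root in [0.546250, 0.679500]
step 3: m = 0.612875, f(m) = -0.111389 < 0 → root in [0.612875, 0.679500]
Midpoint of [0.612875, 0.679500] = 0.646188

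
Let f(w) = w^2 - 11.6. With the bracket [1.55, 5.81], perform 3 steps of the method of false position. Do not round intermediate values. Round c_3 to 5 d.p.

3.36089

f(1.550000) = -9.197500, f(5.810000) = 22.156100
step 1: c = 2.799660, f(c) = -3.761902 < 0 → new bracket [2.799660, 5.810000]
step 2: c = 3.236600, f(c) = -1.124421 < 0 → new bracket [3.236600, 5.810000]
step 3: c = 3.360892, f(c) = -0.304405 < 0 → new bracket [3.360892, 5.810000]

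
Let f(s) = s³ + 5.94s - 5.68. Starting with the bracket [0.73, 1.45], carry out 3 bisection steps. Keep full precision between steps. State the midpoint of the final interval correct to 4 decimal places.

0.8650

f(0.730000) = -0.954783, f(1.450000) = 5.981625 (opposite signs)
step 1: m = 1.090000, f(m) = 2.089629 > 0 → root in [0.730000, 1.090000]
step 2: m = 0.910000, f(m) = 0.478971 > 0 → root in [0.730000, 0.910000]
step 3: m = 0.820000, f(m) = -0.257832 < 0 → root in [0.820000, 0.910000]
Midpoint of [0.820000, 0.910000] = 0.865000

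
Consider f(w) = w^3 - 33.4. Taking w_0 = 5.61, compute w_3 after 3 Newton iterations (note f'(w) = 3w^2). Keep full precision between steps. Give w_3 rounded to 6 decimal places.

3.229117

Newton update: w ← w − f(w)/f'(w).
w_0 = 5.610000: f = 143.158481, f' = 94.416300 → w_1 = 5.610000 - (143.158481)/(94.416300) = 4.093752
w_1 = 4.093752: f = 35.206417, f' = 50.276428 → w_2 = 4.093752 - (35.206417)/(50.276428) = 3.393496
w_2 = 3.393496: f = 5.678857, f' = 34.547436 → w_3 = 3.393496 - (5.678857)/(34.547436) = 3.229117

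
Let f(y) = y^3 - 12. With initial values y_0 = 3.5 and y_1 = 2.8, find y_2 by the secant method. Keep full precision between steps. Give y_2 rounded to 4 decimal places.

f(y_0) = 30.875000, f(y_1) = 9.952000
y_2 = 2.800000 - (9.952000)·(2.800000 - 3.500000)/(9.952000 - (30.875000)) = 2.467046; f(y_2) = 3.015218

2.4670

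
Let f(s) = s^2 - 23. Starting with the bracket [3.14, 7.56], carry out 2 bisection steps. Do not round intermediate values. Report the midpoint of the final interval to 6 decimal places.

f(3.140000) = -13.140400, f(7.560000) = 34.153600 (opposite signs)
step 1: m = 5.350000, f(m) = 5.622500 > 0 → root in [3.140000, 5.350000]
step 2: m = 4.245000, f(m) = -4.979975 < 0 → root in [4.245000, 5.350000]
Midpoint of [4.245000, 5.350000] = 4.797500

4.797500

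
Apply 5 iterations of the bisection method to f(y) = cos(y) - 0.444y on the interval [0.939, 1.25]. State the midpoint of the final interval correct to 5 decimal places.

1.07020

f(0.939000) = 0.173679, f(1.250000) = -0.239678 (opposite signs)
step 1: m = 1.094500, f(m) = -0.027467 < 0 → root in [0.939000, 1.094500]
step 2: m = 1.016750, f(m) = 0.074696 > 0 → root in [1.016750, 1.094500]
step 3: m = 1.055625, f(m) = 0.023986 > 0 → root in [1.055625, 1.094500]
step 4: m = 1.075063, f(m) = -0.001650 < 0 → root in [1.055625, 1.075063]
step 5: m = 1.065344, f(m) = 0.011191 > 0 → root in [1.065344, 1.075063]
Midpoint of [1.065344, 1.075063] = 1.070203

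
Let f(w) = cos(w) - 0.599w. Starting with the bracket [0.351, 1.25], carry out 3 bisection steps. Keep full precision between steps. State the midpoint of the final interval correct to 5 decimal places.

f(0.351000) = 0.728780, f(1.250000) = -0.433428 (opposite signs)
step 1: m = 0.800500, f(m) = 0.216848 > 0 → root in [0.800500, 1.250000]
step 2: m = 1.025250, f(m) = -0.095240 < 0 → root in [0.800500, 1.025250]
step 3: m = 0.912875, f(m) = 0.064661 > 0 → root in [0.912875, 1.025250]
Midpoint of [0.912875, 1.025250] = 0.969062

0.96906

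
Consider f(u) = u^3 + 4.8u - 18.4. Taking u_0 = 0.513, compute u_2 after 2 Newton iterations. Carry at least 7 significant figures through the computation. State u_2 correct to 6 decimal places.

2.428289

f'(u) = 3u^2 + 4.8
u_0 = 0.513000: f = -15.802594, f' = 5.589507 → u_1 = 0.513000 - (-15.802594)/(5.589507) = 3.340189
u_1 = 3.340189: f = 34.898948, f' = 38.270593 → u_2 = 3.340189 - (34.898948)/(38.270593) = 2.428289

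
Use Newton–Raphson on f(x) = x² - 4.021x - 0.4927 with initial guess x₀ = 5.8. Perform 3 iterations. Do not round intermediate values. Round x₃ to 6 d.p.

4.140172

Newton update: x ← x − f(x)/f'(x).
f'(x) = 2x - 4.021
x_0 = 5.800000: f = 9.825500, f' = 7.579000 → x_1 = 5.800000 - (9.825500)/(7.579000) = 4.503589
x_1 = 4.503589: f = 1.680682, f' = 4.986178 → x_2 = 4.503589 - (1.680682)/(4.986178) = 4.166521
x_2 = 4.166521: f = 0.113615, f' = 4.312041 → x_3 = 4.166521 - (0.113615)/(4.312041) = 4.140172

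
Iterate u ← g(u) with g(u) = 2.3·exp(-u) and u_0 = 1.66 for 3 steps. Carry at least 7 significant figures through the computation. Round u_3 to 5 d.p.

0.52082

u_1 = g(1.660000) = 0.437320
u_2 = g(0.437320) = 1.485259
u_3 = g(1.485259) = 0.520820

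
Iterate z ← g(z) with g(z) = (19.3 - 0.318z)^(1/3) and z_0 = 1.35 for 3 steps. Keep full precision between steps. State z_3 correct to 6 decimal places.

z_1 = g(1.350000) = 2.662335
z_2 = g(2.662335) = 2.642563
z_3 = g(2.642563) = 2.642863

2.642863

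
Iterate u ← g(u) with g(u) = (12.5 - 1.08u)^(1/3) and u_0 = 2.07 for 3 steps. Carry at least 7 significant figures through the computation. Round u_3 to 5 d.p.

2.16596

u_1 = g(2.070000) = 2.173258
u_2 = g(2.173258) = 2.165358
u_3 = g(2.165358) = 2.165965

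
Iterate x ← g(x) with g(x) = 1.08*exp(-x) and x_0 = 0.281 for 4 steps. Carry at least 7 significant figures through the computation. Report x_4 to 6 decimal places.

0.552796

x_1 = g(0.281000) = 0.815431
x_2 = g(0.815431) = 0.477845
x_3 = g(0.477845) = 0.669728
x_4 = g(0.669728) = 0.552796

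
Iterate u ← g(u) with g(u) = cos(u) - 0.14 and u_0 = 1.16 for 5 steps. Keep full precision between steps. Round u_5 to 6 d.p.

u_1 = g(1.160000) = 0.259340
u_2 = g(0.259340) = 0.826560
u_3 = g(0.826560) = 0.537411
u_4 = g(0.537411) = 0.719037
u_5 = g(0.719037) = 0.612440

0.612440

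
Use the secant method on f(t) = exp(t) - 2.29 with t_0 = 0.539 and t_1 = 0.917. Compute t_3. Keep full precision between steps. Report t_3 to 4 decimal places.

0.8280

f(t_0) = -0.575708, f(t_1) = 0.211774
t_2 = 0.917000 - (0.211774)·(0.917000 - 0.539000)/(0.211774 - (-0.575708)) = 0.815346; f(t_2) = -0.030042
t_3 = 0.815346 - (-0.030042)·(0.815346 - 0.917000)/(-0.030042 - (0.211774)) = 0.827975; f(t_3) = -0.001320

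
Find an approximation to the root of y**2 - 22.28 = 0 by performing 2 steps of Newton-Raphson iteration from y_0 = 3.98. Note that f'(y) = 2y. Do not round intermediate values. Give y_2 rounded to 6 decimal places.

4.720664

y_0 = 3.980000: f = -6.439600, f' = 7.960000 → y_1 = 3.980000 - (-6.439600)/(7.960000) = 4.788995
y_1 = 4.788995: f = 0.654473, f' = 9.577990 → y_2 = 4.788995 - (0.654473)/(9.577990) = 4.720664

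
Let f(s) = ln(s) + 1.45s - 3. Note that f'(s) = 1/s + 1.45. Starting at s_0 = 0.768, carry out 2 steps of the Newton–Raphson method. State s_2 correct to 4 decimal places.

1.7000

s_0 = 0.768000: f = -2.150366, f' = 2.752083 → s_1 = 0.768000 - (-2.150366)/(2.752083) = 1.549359
s_1 = 1.549359: f = -0.315588, f' = 2.095428 → s_2 = 1.549359 - (-0.315588)/(2.095428) = 1.699967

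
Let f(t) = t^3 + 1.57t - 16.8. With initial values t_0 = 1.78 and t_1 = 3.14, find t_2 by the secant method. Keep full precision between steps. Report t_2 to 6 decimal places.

f(t_0) = -8.365648, f(t_1) = 19.088944
t_2 = 3.140000 - (19.088944)·(3.140000 - 1.780000)/(19.088944 - (-8.365648)) = 2.194404; f(t_2) = -2.787840

2.194404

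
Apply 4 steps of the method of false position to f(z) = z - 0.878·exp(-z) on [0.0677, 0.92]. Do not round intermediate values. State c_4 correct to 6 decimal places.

0.521325

False-position update: c = (a·f(b) − b·f(a))/(f(b) − f(a)); replace the endpoint whose sign matches f(c).
f(0.067700) = -0.752827, f(0.920000) = 0.570100
step 1: c = 0.552711, f(c) = 0.047521 > 0 → new bracket [0.067700, 0.552711]
step 2: c = 0.523914, f(c) = 0.003963 > 0 → new bracket [0.067700, 0.523914]
step 3: c = 0.521524, f(c) = 0.000330 > 0 → new bracket [0.067700, 0.521524]
step 4: c = 0.521325, f(c) = 0.000028 > 0 → new bracket [0.067700, 0.521325]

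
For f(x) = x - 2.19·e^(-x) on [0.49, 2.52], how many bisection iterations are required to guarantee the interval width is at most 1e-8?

28

Initial width b − a = 2.52 − 0.49 = 2.030000.
After n steps the width is (b−a)/2^n; need (b−a)/2^n ≤ 1e-8.
So n ≥ log₂(2.030000/1e-8) = log₂(203000000.0000) ≈ 27.5969.
Hence n = 28.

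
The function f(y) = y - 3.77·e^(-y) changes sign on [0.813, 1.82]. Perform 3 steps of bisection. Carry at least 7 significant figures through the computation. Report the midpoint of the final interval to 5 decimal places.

f(0.813000) = -0.859091, f(1.820000) = 1.209163 (opposite signs)
step 1: m = 1.316500, f(m) = 0.305869 > 0 → root in [0.813000, 1.316500]
step 2: m = 1.064750, f(m) = -0.235199 < 0 → root in [1.064750, 1.316500]
step 3: m = 1.190625, f(m) = 0.044427 > 0 → root in [1.064750, 1.190625]
Midpoint of [1.064750, 1.190625] = 1.127687

1.12769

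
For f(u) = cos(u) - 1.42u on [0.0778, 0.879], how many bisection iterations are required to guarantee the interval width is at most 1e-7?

Initial width b − a = 0.879 − 0.0778 = 0.801200.
After n steps the width is (b−a)/2^n; need (b−a)/2^n ≤ 1e-7.
So n ≥ log₂(0.801200/1e-7) = log₂(8012000.0000) ≈ 22.9337.
Hence n = 23.

23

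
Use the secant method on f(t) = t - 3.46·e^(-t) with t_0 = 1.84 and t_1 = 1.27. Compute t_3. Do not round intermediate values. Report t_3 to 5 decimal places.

1.12518

f(t_0) = 1.290492, f(t_1) = 0.298323
t_2 = 1.270000 - (0.298323)·(1.270000 - 1.840000)/(0.298323 - (1.290492)) = 1.098614; f(t_2) = -0.054717
t_3 = 1.098614 - (-0.054717)·(1.098614 - 1.270000)/(-0.054717 - (0.298323)) = 1.125177; f(t_3) = 0.002078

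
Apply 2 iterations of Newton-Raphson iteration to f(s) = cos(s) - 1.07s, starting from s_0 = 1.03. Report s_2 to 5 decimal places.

f'(s) = -sin(s) - 1.07
s_0 = 1.030000: f = -0.587281, f' = -1.927299 → s_1 = 1.030000 - (-0.587281)/(-1.927299) = 0.725283
s_1 = 0.725283: f = -0.027741, f' = -1.733347 → s_2 = 0.725283 - (-0.027741)/(-1.733347) = 0.709279

0.70928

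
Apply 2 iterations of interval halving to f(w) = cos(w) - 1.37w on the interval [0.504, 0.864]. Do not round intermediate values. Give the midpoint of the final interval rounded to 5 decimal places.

f(0.504000) = 0.185178, f(0.864000) = -0.534279 (opposite signs)
step 1: m = 0.684000, f(m) = -0.162029 < 0 → root in [0.504000, 0.684000]
step 2: m = 0.594000, f(m) = 0.014929 > 0 → root in [0.594000, 0.684000]
Midpoint of [0.594000, 0.684000] = 0.639000

0.63900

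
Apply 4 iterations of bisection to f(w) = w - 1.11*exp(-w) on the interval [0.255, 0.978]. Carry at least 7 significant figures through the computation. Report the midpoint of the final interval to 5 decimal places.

f(0.255000) = -0.605157, f(0.978000) = 0.560571 (opposite signs)
step 1: m = 0.616500, f(m) = 0.017288 > 0 → root in [0.255000, 0.616500]
step 2: m = 0.435750, f(m) = -0.282175 < 0 → root in [0.435750, 0.616500]
step 3: m = 0.526125, f(m) = -0.129763 < 0 → root in [0.526125, 0.616500]
step 4: m = 0.571313, f(m) = -0.055597 < 0 → root in [0.571313, 0.616500]
Midpoint of [0.571313, 0.616500] = 0.593906

0.59391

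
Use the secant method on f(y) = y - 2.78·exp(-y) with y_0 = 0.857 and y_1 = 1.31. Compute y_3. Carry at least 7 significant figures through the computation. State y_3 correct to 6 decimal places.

1.010421

Secant update: y_(k+1) = y_k − f(y_k)·(y_k − y_(k-1))/(f(y_k) − f(y_(k-1))).
f(y_0) = -0.322925, f(y_1) = 0.559900
y_2 = 1.310000 - (0.559900)·(1.310000 - 0.857000)/(0.559900 - (-0.322925)) = 1.022701; f(y_2) = 0.022951
y_3 = 1.022701 - (0.022951)·(1.022701 - 1.310000)/(0.022951 - (0.559900)) = 1.010421; f(y_3) = -0.001682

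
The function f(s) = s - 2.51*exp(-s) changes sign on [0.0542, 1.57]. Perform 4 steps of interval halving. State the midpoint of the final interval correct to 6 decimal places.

f(0.054200) = -2.323379, f(1.570000) = 1.047807 (opposite signs)
step 1: m = 0.812100, f(m) = -0.302151 < 0 → root in [0.812100, 1.570000]
step 2: m = 1.191050, f(m) = 0.428256 > 0 → root in [0.812100, 1.191050]
step 3: m = 1.001575, f(m) = 0.079651 > 0 → root in [0.812100, 1.001575]
step 4: m = 0.906838, f(m) = -0.106699 < 0 → root in [0.906838, 1.001575]
Midpoint of [0.906838, 1.001575] = 0.954206

0.954206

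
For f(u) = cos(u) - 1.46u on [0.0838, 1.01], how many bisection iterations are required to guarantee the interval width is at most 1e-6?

Initial width b − a = 1.01 − 0.0838 = 0.926200.
After n steps the width is (b−a)/2^n; need (b−a)/2^n ≤ 1e-6.
So n ≥ log₂(0.926200/1e-6) = log₂(926200.0000) ≈ 19.8210.
Hence n = 20.

20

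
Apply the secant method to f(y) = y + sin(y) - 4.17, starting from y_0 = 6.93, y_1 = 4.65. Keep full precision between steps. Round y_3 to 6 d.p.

5.125572

f(y_0) = 3.362648, f(y_1) = -0.518054
y_2 = 4.650000 - (-0.518054)·(4.650000 - 6.930000)/(-0.518054 - (3.362648)) = 4.954369; f(y_2) = -0.186497
y_3 = 4.954369 - (-0.186497)·(4.954369 - 4.650000)/(-0.186497 - (-0.518054)) = 5.125572; f(y_3) = 0.039725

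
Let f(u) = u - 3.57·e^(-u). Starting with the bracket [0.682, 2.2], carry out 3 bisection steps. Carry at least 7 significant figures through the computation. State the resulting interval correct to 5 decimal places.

f(0.682000) = -1.123009, f(2.200000) = 1.804433 (opposite signs)
step 1: m = 1.441000, f(m) = 0.596013 > 0 → root in [0.682000, 1.441000]
step 2: m = 1.061500, f(m) = -0.173493 < 0 → root in [1.061500, 1.441000]
step 3: m = 1.251250, f(m) = 0.229706 > 0 → root in [1.061500, 1.251250]

[1.06150, 1.25125]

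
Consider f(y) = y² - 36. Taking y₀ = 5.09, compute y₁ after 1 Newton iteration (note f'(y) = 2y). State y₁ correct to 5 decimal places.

6.08135

Newton update: y ← y − f(y)/f'(y).
y_0 = 5.090000: f = -10.091900, f' = 10.180000 → y_1 = 5.090000 - (-10.091900)/(10.180000) = 6.081346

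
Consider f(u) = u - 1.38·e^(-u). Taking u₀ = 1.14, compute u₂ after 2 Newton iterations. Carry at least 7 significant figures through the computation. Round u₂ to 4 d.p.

0.6910

Newton update: u ← u − f(u)/f'(u).
f'(u) = 1 + 1.38·e^(-u)
u_0 = 1.140000: f = 0.698650, f' = 1.441350 → u_1 = 1.140000 - (0.698650)/(1.441350) = 0.655281
u_1 = 0.655281: f = -0.061348, f' = 1.716629 → u_2 = 0.655281 - (-0.061348)/(1.716629) = 0.691018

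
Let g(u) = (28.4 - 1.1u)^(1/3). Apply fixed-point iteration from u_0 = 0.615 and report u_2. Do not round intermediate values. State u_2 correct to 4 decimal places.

u_1 = g(0.615000) = 3.026560
u_2 = g(3.026560) = 2.926775

2.9268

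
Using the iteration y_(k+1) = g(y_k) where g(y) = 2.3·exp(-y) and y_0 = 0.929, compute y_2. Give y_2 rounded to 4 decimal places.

0.9273

y_1 = g(0.929000) = 0.908381
y_2 = g(0.908381) = 0.927305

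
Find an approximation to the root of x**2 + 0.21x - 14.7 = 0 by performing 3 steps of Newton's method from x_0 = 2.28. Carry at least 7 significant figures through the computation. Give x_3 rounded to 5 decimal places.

Newton update: x ← x − f(x)/f'(x).
f'(x) = 2x + 0.21
x_0 = 2.280000: f = -9.022800, f' = 4.770000 → x_1 = 2.280000 - (-9.022800)/(4.770000) = 4.171572
x_1 = 4.171572: f = 3.578046, f' = 8.553145 → x_2 = 4.171572 - (3.578046)/(8.553145) = 3.753241
x_2 = 3.753241: f = 0.175001, f' = 7.716483 → x_3 = 3.753241 - (0.175001)/(7.716483) = 3.730562

3.73056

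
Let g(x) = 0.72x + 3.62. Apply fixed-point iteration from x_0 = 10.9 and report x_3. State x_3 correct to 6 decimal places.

x_1 = g(10.900000) = 11.468000
x_2 = g(11.468000) = 11.876960
x_3 = g(11.876960) = 12.171411

12.171411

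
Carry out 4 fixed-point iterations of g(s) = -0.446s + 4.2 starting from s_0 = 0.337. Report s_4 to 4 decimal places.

2.8030

s_1 = g(0.337000) = 4.049698
s_2 = g(4.049698) = 2.393835
s_3 = g(2.393835) = 3.132350
s_4 = g(3.132350) = 2.802972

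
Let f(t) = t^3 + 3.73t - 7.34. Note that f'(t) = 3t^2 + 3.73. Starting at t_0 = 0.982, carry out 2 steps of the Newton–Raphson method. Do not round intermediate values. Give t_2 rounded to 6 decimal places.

Newton update: t ← t − f(t)/f'(t).
t_0 = 0.982000: f = -2.730174, f' = 6.622972 → t_1 = 0.982000 - (-2.730174)/(6.622972) = 1.394228
t_1 = 1.394228: f = 0.570670, f' = 9.561614 → t_2 = 1.394228 - (0.570670)/(9.561614) = 1.334544

1.334544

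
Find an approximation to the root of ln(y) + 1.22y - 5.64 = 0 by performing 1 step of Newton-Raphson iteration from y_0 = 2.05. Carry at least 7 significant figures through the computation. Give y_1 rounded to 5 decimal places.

f'(y) = 1/y + 1.22
y_0 = 2.050000: f = -2.421160, f' = 1.707805 → y_1 = 2.050000 - (-2.421160)/(1.707805) = 3.467703

3.46770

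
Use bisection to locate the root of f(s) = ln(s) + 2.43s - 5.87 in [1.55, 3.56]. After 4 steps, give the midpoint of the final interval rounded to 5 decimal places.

2.11531

f(1.550000) = -1.665245, f(3.560000) = 4.050561 (opposite signs)
step 1: m = 2.555000, f(m) = 1.276702 > 0 → root in [1.550000, 2.555000]
step 2: m = 2.052500, f(m) = -0.163366 < 0 → root in [2.052500, 2.555000]
step 3: m = 2.303750, f(m) = 0.562651 > 0 → root in [2.052500, 2.303750]
step 4: m = 2.178125, f(m) = 0.201308 > 0 → root in [2.052500, 2.178125]
Midpoint of [2.052500, 2.178125] = 2.115312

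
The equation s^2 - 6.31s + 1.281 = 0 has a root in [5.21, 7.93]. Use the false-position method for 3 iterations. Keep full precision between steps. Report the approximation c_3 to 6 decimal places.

6.086068

f(5.210000) = -4.450000, f(7.930000) = 14.127600
step 1: c = 5.861537, f(c) = -1.347681 < 0 → new bracket [5.861537, 7.930000]
step 2: c = 6.041672, f(c) = -0.340153 < 0 → new bracket [6.041672, 7.930000]
step 3: c = 6.086068, f(c) = -0.081864 < 0 → new bracket [6.086068, 7.930000]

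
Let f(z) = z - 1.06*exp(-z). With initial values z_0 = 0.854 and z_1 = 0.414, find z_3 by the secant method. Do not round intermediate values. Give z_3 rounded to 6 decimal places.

f(z_0) = 0.402749, f(z_1) = -0.286661
z_2 = 0.414000 - (-0.286661)·(0.414000 - 0.854000)/(-0.286661 - (0.402749)) = 0.596955; f(z_2) = 0.013440
z_3 = 0.596955 - (0.013440)·(0.596955 - 0.414000)/(0.013440 - (-0.286661)) = 0.588761; f(z_3) = 0.000446

0.588761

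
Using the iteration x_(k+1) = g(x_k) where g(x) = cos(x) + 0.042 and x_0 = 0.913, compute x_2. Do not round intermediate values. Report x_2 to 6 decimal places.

x_1 = g(0.913000) = 0.653374
x_2 = g(0.653374) = 0.836037

0.836037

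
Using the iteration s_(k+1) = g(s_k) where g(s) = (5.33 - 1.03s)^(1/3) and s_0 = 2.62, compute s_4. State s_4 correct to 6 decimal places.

1.551657

s_1 = g(2.620000) = 1.380582
s_2 = g(1.380582) = 1.575136
s_3 = g(1.575136) = 1.547740
s_4 = g(1.547740) = 1.551657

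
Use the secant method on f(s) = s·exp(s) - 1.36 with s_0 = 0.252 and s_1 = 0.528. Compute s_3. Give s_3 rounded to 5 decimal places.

f(s_0) = -1.035778, f(s_1) = -0.464756
s_2 = 0.528000 - (-0.464756)·(0.528000 - 0.252000)/(-0.464756 - (-1.035778)) = 0.752637; f(s_2) = 0.237540
s_3 = 0.752637 - (0.237540)·(0.752637 - 0.528000)/(0.237540 - (-0.464756)) = 0.676657; f(s_3) = -0.028818

0.67666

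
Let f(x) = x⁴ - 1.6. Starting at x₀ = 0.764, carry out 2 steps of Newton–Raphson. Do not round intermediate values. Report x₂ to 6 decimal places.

f'(x) = 4x³
x_0 = 0.764000: f = -1.259299, f' = 1.783775 → x_1 = 0.764000 - (-1.259299)/(1.783775) = 1.469974
x_1 = 1.469974: f = 3.069160, f' = 12.705421 → x_2 = 1.469974 - (3.069160)/(12.705421) = 1.228411

1.228411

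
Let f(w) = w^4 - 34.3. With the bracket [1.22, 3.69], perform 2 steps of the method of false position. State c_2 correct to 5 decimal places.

f(1.220000) = -32.084665, f(3.690000) = 151.098179
step 1: c = 1.652623, f(c) = -26.840749 < 0 → new bracket [1.652623, 3.690000]
step 2: c = 1.959946, f(c) = -19.543734 < 0 → new bracket [1.959946, 3.690000]

1.95995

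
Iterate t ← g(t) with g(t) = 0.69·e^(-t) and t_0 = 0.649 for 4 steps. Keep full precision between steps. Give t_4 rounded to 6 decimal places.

t_1 = g(0.649000) = 0.360572
t_2 = g(0.360572) = 0.481121
t_3 = g(0.481121) = 0.426482
t_4 = g(0.426482) = 0.450433

0.450433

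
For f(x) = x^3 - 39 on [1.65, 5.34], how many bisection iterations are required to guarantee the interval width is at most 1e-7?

Initial width b − a = 5.34 − 1.65 = 3.690000.
After n steps the width is (b−a)/2^n; need (b−a)/2^n ≤ 1e-7.
So n ≥ log₂(3.690000/1e-7) = log₂(36900000.0000) ≈ 25.1371.
Hence n = 26.

26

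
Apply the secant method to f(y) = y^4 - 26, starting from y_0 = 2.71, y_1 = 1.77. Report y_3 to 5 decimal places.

f(y_0) = 27.935805, f(y_1) = -16.184938
y_2 = 1.770000 - (-16.184938)·(1.770000 - 2.710000)/(-16.184938 - (27.935805)) = 2.114823; f(y_2) = -5.996960
y_3 = 2.114823 - (-5.996960)·(2.114823 - 1.770000)/(-5.996960 - (-16.184938)) = 2.317796; f(y_3) = 2.860317

2.31780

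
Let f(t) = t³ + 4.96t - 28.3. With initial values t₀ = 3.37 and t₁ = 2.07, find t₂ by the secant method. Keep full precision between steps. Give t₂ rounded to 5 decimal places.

f(t_0) = 26.687953, f(t_1) = -9.163057
t_2 = 2.070000 - (-9.163057)·(2.070000 - 3.370000)/(-9.163057 - (26.687953)) = 2.402263; f(t_2) = -2.521628

2.40226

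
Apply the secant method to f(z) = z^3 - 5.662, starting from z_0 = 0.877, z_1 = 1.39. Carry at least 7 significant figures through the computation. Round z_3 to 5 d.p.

1.70203

f(z_0) = -4.987474, f(z_1) = -2.976381
z_2 = 1.390000 - (-2.976381)·(1.390000 - 0.877000)/(-2.976381 - (-4.987474)) = 2.149231; f(z_2) = 4.265711
z_3 = 2.149231 - (4.265711)·(2.149231 - 1.390000)/(4.265711 - (-2.976381)) = 1.702031; f(z_3) = -0.731367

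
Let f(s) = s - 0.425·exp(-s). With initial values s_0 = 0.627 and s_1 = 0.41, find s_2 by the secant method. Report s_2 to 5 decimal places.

f(s_0) = 0.399968, f(s_1) = 0.127949
s_2 = 0.410000 - (0.127949)·(0.410000 - 0.627000)/(0.127949 - (0.399968)) = 0.307931; f(s_2) = -0.004430

0.30793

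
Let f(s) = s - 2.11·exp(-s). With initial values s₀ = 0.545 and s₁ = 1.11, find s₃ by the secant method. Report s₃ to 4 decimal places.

0.8765

f(s_0) = -0.678466, f(s_1) = 0.414631
s_2 = 1.110000 - (0.414631)·(1.110000 - 0.545000)/(0.414631 - (-0.678466)) = 0.895686; f(s_2) = 0.034115
s_3 = 0.895686 - (0.034115)·(0.895686 - 1.110000)/(0.034115 - (0.414631)) = 0.876472; f(s_3) = -0.001814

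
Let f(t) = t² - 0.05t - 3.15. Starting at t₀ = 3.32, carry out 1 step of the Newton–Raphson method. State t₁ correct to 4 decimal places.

Newton update: t ← t − f(t)/f'(t).
f'(t) = 2t - 0.05
t_0 = 3.320000: f = 7.706400, f' = 6.590000 → t_1 = 3.320000 - (7.706400)/(6.590000) = 2.150592

2.1506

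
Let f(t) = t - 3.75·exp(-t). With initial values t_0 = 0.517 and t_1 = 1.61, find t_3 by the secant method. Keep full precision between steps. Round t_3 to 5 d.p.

f(t_0) = -1.719150, f(t_1) = 0.860421
t_2 = 1.610000 - (0.860421)·(1.610000 - 0.517000)/(0.860421 - (-1.719150)) = 1.245428; f(t_2) = 0.166111
t_3 = 1.245428 - (0.166111)·(1.245428 - 1.610000)/(0.166111 - (0.860421)) = 1.158205; f(t_3) = -0.019480

1.15821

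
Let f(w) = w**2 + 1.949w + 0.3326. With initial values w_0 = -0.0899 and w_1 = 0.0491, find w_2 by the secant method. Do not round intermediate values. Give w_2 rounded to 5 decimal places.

-0.17661

f(w_0) = 0.165467, f(w_1) = 0.430707
w_2 = 0.049100 - (0.430707)·(0.049100 - -0.089900)/(0.430707 - (0.165467)) = -0.176614; f(w_2) = 0.019572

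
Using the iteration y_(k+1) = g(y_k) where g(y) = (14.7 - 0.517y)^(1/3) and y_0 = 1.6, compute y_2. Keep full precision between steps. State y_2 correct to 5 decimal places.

2.37861

y_1 = g(1.600000) = 2.402821
y_2 = g(2.402821) = 2.378615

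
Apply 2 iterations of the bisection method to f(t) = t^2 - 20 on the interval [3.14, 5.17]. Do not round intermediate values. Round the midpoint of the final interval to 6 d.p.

4.408750

f(3.140000) = -10.140400, f(5.170000) = 6.728900 (opposite signs)
step 1: m = 4.155000, f(m) = -2.735975 < 0 → root in [4.155000, 5.170000]
step 2: m = 4.662500, f(m) = 1.738906 > 0 → root in [4.155000, 4.662500]
Midpoint of [4.155000, 4.662500] = 4.408750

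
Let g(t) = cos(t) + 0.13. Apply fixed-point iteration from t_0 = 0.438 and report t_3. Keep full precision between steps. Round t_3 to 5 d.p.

t_1 = g(0.438000) = 1.035602
t_2 = g(1.035602) = 0.640008
t_3 = g(0.640008) = 0.932091

0.93209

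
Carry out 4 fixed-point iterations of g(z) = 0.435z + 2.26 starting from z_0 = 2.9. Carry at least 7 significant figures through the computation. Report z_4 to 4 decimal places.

3.9606

z_1 = g(2.900000) = 3.521500
z_2 = g(3.521500) = 3.791852
z_3 = g(3.791852) = 3.909456
z_4 = g(3.909456) = 3.960613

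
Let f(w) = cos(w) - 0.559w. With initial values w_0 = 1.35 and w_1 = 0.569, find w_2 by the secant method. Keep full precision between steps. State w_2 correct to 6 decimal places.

Secant update: w_(k+1) = w_k − f(w_k)·(w_k − w_(k-1))/(f(w_k) − f(w_(k-1))).
f(w_0) = -0.535643, f(w_1) = 0.524369
w_2 = 0.569000 - (0.524369)·(0.569000 - 1.350000)/(0.524369 - (-0.535643)) = 0.955347; f(w_2) = 0.043287

0.955347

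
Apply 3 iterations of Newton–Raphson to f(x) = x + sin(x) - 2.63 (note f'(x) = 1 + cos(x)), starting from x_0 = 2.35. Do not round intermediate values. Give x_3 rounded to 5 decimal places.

Newton update: x ← x − f(x)/f'(x).
x_0 = 2.350000: f = 0.431473, f' = 0.297287 → x_1 = 2.350000 - (0.431473)/(0.297287) = 0.898630
x_1 = 0.898630: f = -0.948896, f' = 1.622683 → x_2 = 0.898630 - (-0.948896)/(1.622683) = 1.483400
x_2 = 1.483400: f = -0.150417, f' = 1.087286 → x_3 = 1.483400 - (-0.150417)/(1.087286) = 1.621741

1.62174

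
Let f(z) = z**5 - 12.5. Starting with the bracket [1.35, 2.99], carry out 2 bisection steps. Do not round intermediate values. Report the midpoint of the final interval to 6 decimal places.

1.555000

f(1.350000) = -8.015967, f(2.990000) = 226.476910 (opposite signs)
step 1: m = 2.170000, f(m) = 35.617014 > 0 → root in [1.350000, 2.170000]
step 2: m = 1.760000, f(m) = 4.387421 > 0 → root in [1.350000, 1.760000]
Midpoint of [1.350000, 1.760000] = 1.555000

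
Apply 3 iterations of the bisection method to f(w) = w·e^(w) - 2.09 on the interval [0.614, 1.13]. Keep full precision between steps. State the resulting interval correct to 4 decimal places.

f(0.614000) = -0.955446, f(1.130000) = 1.408092 (opposite signs)
step 1: m = 0.872000, f(m) = -0.004447 < 0 → root in [0.872000, 1.130000]
step 2: m = 1.001000, f(m) = 0.633722 > 0 → root in [0.872000, 1.001000]
step 3: m = 0.936500, f(m) = 0.299046 > 0 → root in [0.872000, 0.936500]

[0.8720, 0.9365]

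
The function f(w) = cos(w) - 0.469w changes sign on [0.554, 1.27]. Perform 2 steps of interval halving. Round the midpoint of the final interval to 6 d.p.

f(0.554000) = 0.590601, f(1.270000) = -0.299349 (opposite signs)
step 1: m = 0.912000, f(m) = 0.184438 > 0 → root in [0.912000, 1.270000]
step 2: m = 1.091000, f(m) = -0.050080 < 0 → root in [0.912000, 1.091000]
Midpoint of [0.912000, 1.091000] = 1.001500

1.001500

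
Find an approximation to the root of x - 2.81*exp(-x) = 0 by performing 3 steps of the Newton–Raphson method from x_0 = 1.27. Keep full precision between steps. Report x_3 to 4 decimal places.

1.0167

f'(x) = 1 + 2.81*exp(-x)
x_0 = 1.270000: f = 0.480863, f' = 1.789137 → x_1 = 1.270000 - (0.480863)/(1.789137) = 1.001232
x_1 = 1.001232: f = -0.031237, f' = 2.032469 → x_2 = 1.001232 - (-0.031237)/(2.032469) = 1.016601
x_2 = 1.016601: f = -0.000121, f' = 2.016722 → x_3 = 1.016601 - (-0.000121)/(2.016722) = 1.016661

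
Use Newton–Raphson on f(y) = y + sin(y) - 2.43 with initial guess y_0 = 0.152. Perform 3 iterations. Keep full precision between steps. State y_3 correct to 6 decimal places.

f'(y) = 1 + cos(y)
y_0 = 0.152000: f = -2.126585, f' = 1.988470 → y_1 = 0.152000 - (-2.126585)/(1.988470) = 1.221458
y_1 = 1.221458: f = -0.268943, f' = 1.342277 → y_2 = 1.221458 - (-0.268943)/(1.342277) = 1.421821
y_2 = 1.421821: f = -0.019255, f' = 1.148425 → y_3 = 1.421821 - (-0.019255)/(1.148425) = 1.438588

1.438588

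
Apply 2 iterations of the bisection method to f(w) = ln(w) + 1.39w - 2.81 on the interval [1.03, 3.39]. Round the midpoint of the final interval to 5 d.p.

f(1.030000) = -1.348741, f(3.390000) = 3.122930 (opposite signs)
step 1: m = 2.210000, f(m) = 1.054893 > 0 → root in [1.030000, 2.210000]
step 2: m = 1.620000, f(m) = -0.075774 < 0 → root in [1.620000, 2.210000]
Midpoint of [1.620000, 2.210000] = 1.915000

1.91500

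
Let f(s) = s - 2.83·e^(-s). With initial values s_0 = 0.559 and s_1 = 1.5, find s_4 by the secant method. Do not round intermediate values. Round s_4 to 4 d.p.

Secant update: s_(k+1) = s_k − f(s_k)·(s_k − s_(k-1))/(f(s_k) − f(s_(k-1))).
f(s_0) = -1.059139, f(s_1) = 0.868542
s_2 = 1.500000 - (0.868542)·(1.500000 - 0.559000)/(0.868542 - (-1.059139)) = 1.076020; f(s_2) = 0.111132
s_3 = 1.076020 - (0.111132)·(1.076020 - 1.500000)/(0.111132 - (0.868542)) = 1.013811; f(s_3) = -0.013008
s_4 = 1.013811 - (-0.013008)·(1.013811 - 1.076020)/(-0.013008 - (0.111132)) = 1.020330; f(s_4) = 0.000182

1.0203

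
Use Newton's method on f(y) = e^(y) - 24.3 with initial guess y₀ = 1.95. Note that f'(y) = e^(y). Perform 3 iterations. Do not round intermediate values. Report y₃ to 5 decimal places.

Newton update: y ← y − f(y)/f'(y).
y_0 = 1.950000: f = -17.271312, f' = 7.028688 → y_1 = 1.950000 - (-17.271312)/(7.028688) = 4.407260
y_1 = 4.407260: f = 57.744349, f' = 82.044349 → y_2 = 4.407260 - (57.744349)/(82.044349) = 3.703441
y_2 = 3.703441: f = 16.286732, f' = 40.586732 → y_3 = 3.703441 - (16.286732)/(40.586732) = 3.302159

3.30216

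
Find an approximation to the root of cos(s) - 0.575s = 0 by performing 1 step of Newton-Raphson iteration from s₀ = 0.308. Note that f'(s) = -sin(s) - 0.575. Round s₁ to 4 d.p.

s_0 = 0.308000: f = 0.775842, f' = -0.878153 → s_1 = 0.308000 - (0.775842)/(-0.878153) = 1.191492

1.1915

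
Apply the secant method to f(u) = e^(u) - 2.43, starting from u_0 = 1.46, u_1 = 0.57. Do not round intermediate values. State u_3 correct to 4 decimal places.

Secant update: u_(k+1) = u_k − f(u_k)·(u_k − u_(k-1))/(f(u_k) − f(u_(k-1))).
f(u_0) = 1.875960, f(u_1) = -0.661733
u_2 = 0.570000 - (-0.661733)·(0.570000 - 1.460000)/(-0.661733 - (1.875960)) = 0.802078; f(u_2) = -0.199830
u_3 = 0.802078 - (-0.199830)·(0.802078 - 0.570000)/(-0.199830 - (-0.661733)) = 0.902480; f(u_3) = 0.035711

0.9025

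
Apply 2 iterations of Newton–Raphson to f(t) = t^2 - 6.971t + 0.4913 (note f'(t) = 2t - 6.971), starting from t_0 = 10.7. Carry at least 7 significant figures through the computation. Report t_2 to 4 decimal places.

7.0132

t_0 = 10.700000: f = 40.391600, f' = 14.429000 → t_1 = 10.700000 - (40.391600)/(14.429000) = 7.900665
t_1 = 7.900665: f = 7.836275, f' = 8.830331 → t_2 = 7.900665 - (7.836275)/(8.830331) = 7.013238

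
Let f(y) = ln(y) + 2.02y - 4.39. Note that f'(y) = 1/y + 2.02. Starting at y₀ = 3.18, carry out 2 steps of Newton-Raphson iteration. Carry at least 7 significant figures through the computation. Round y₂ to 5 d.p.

y_0 = 3.180000: f = 3.190481, f' = 2.334465 → y_1 = 3.180000 - (3.190481)/(2.334465) = 1.813314
y_1 = 1.813314: f = -0.131950, f' = 2.571476 → y_2 = 1.813314 - (-0.131950)/(2.571476) = 1.864627

1.86463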